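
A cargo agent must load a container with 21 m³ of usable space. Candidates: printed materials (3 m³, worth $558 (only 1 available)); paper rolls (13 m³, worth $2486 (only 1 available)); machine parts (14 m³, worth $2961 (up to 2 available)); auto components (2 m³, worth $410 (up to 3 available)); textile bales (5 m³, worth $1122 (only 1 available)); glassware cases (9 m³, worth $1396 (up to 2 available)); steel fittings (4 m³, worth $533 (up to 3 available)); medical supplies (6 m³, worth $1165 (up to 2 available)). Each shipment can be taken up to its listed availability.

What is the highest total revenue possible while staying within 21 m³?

By revenue per m³: textile bales 224.40, machine parts 211.50, auto components 205.00, medical supplies 194.17 lead.
The ratio ordering already packs tightly: machine parts + auto components + textile bales, 21 m³, 4493.

4493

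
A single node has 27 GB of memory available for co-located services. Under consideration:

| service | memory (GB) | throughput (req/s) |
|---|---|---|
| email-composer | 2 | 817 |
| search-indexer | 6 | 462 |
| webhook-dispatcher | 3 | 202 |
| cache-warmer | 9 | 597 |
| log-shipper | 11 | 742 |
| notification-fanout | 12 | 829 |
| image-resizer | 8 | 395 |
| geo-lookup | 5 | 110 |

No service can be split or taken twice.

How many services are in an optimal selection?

Best achievable throughput is 2445.
One optimal bundle: email-composer + webhook-dispatcher + cache-warmer + notification-fanout (26 GB).
Every optimal selection uses 4 services.

4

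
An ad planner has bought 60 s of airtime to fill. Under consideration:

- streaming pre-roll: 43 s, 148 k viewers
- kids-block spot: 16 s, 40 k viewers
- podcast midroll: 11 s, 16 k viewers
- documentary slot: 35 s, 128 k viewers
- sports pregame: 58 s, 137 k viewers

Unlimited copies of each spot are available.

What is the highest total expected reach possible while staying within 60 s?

By expected reach per s: documentary slot 3.66, streaming pre-roll 3.44, kids-block spot 2.50, sports pregame 2.36 lead.
Filling by ratio: kids-block spot + documentary slot for 168, with 9 s left unused.
Replace documentary slot with streaming pre-roll: the trade gains 20 net, giving 188 at 59 s.
No other feasible combination exceeds 188.

188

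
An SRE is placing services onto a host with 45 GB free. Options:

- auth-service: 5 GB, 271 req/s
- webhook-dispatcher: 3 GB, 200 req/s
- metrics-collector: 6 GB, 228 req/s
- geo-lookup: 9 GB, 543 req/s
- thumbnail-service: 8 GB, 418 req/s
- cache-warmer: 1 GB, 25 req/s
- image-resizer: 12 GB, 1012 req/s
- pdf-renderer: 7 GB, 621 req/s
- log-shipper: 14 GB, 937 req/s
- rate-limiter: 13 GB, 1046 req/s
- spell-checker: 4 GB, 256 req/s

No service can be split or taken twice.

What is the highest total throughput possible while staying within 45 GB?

3478

By throughput per GB: pdf-renderer 88.71, image-resizer 84.33, rate-limiter 80.46, log-shipper 66.93 lead.
Greedy by ratio would take auth-service + webhook-dispatcher + cache-warmer + image-resizer + pdf-renderer + rate-limiter + spell-checker: 45 GB used, total 3431.
Replace auth-service and webhook-dispatcher and cache-warmer with geo-lookup: the trade gains 47 net, giving 3478 at 45 GB.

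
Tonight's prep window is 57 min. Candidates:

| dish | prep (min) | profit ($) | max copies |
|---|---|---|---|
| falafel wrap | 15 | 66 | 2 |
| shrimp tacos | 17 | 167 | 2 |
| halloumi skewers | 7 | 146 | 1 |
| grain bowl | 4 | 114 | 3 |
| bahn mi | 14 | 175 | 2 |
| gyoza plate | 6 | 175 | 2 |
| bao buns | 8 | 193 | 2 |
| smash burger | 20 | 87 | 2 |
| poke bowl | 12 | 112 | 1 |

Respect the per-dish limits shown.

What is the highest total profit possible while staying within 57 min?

Filling by ratio: halloumi skewers + 3×grain bowl + 2×gyoza plate + 2×bao buns for 1224, with 10 min left unused.
Dropping grain bowl frees 4 min; slotting in bahn mi (14 min) lifts the total to 1285 at 57 min.
That's the maximum — no swap from here does better than 1285.

1285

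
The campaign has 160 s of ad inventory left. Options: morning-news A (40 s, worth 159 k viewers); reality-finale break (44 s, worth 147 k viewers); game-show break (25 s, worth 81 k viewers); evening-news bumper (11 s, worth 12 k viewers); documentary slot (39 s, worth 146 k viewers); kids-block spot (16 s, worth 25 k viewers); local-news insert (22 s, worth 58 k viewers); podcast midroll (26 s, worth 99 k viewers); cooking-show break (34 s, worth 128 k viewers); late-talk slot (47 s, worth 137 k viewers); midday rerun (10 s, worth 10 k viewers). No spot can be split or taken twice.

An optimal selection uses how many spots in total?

4

The maximum expected reach within 160 s is 580.
morning-news A + reality-finale break + documentary slot + cooking-show break hits 580 at 157 s.
Every optimal selection uses 4 spots.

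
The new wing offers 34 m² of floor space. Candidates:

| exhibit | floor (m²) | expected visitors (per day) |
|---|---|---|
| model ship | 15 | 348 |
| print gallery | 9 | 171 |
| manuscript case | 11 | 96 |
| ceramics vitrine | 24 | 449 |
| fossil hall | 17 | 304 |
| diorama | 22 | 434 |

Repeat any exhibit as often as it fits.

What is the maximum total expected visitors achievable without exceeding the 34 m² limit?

Ranking by ratio (expected visitors/m²): model ship 23.20, diorama 19.73, print gallery 19.00, ceramics vitrine 18.71.
Best packing: 2×model ship — 30 m², 696 total.
The spare 4 m² is too small for any remaining exhibit, and no exchange beats 696.

696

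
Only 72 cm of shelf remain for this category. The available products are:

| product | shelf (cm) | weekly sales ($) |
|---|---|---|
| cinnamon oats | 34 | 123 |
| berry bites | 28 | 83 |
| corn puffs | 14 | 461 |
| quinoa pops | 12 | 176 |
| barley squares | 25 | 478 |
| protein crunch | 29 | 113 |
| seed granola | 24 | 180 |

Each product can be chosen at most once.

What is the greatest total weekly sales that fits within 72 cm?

1119

Ranking by ratio (weekly sales/cm): corn puffs 32.93, barley squares 19.12, quinoa pops 14.67, seed granola 7.50.
Filling by ratio: corn puffs + quinoa pops + barley squares for 1115, with 21 cm left unused.
Dropping quinoa pops frees 12 cm; slotting in seed granola (24 cm) lifts the total to 1119 at 63 cm.
Every other selection either busts 72 cm or fails to beat 1119.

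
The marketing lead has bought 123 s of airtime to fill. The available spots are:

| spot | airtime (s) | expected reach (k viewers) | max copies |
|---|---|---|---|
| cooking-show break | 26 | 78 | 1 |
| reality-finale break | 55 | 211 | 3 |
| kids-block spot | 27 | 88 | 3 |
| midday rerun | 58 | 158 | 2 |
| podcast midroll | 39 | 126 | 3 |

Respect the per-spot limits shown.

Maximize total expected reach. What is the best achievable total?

425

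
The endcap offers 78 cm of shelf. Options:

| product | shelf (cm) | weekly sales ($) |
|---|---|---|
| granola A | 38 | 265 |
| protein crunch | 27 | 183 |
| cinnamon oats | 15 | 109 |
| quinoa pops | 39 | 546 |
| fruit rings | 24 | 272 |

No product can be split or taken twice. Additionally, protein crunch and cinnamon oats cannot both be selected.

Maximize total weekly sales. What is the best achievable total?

927

Best packing: cinnamon oats + quinoa pops + fruit rings — 78 cm, 927 total.
Runner-up quinoa pops + fruit rings tops out at 818.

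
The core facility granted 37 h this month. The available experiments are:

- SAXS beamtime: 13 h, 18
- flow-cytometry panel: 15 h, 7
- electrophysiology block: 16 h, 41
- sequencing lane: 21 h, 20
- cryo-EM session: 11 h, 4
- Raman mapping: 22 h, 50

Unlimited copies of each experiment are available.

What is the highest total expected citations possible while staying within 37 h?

82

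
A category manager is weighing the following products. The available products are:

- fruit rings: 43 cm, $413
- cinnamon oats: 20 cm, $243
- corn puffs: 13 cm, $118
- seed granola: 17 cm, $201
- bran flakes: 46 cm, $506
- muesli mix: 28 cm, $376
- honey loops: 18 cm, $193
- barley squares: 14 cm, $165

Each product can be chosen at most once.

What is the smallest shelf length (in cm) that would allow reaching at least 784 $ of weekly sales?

Minimise cm subject to total weekly sales ≥ 784.
Taking cinnamon oats + muesli mix + barley squares gives 784 (≥ 784) for 62 cm.
Any bundle with less than 62 cm falls short of 784.

62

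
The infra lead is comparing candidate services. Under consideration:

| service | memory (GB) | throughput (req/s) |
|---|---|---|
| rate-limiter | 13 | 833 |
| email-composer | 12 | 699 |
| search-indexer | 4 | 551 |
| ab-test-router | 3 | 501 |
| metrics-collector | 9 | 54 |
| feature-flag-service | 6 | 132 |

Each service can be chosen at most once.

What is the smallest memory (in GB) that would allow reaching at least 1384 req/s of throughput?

Look for the lowest-memory combination reaching 1384.
rate-limiter + search-indexer reaches 1384 using 17 GB.
Below 17 GB the best achievable stays under 1384.

17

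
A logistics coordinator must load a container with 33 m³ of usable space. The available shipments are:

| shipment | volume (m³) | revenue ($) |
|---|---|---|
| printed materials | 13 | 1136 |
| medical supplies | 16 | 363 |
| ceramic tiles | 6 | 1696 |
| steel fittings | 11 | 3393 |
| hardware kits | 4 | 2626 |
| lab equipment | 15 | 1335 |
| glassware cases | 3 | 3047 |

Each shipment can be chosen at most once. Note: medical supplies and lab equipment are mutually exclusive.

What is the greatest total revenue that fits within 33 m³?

10762

Density check — glassware cases 1015.67, hardware kits 656.50, steel fittings 308.45 are the best per m³.
Taking ceramic tiles + steel fittings + hardware kits + glassware cases: 24 m³ used, 10762 in revenue.
Nothing else feasible within 33 m³ beats 10762.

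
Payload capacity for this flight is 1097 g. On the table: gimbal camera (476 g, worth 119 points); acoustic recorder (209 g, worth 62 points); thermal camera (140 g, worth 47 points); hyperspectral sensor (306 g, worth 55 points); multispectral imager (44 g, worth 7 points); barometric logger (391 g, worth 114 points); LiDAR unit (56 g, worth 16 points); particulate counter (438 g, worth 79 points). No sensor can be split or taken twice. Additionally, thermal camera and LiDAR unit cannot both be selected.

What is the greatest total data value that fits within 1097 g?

295

Gimbal camera + acoustic recorder + barometric logger uses 1076 of the 1097 g and totals 295.
That's the maximum — no feasible swap from here does better than 295.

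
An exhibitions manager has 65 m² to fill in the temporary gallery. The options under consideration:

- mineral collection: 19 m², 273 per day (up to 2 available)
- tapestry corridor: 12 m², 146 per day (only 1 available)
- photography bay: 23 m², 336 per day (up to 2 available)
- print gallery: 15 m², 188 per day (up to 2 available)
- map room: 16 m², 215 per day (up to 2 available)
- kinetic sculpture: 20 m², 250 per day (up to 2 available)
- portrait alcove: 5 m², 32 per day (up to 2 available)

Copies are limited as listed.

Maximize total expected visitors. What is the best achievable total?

Taking mineral collection + 2×photography bay: 65 m² used, 945 in expected visitors.
Every other selection either busts 65 m² or exceeds an availability limit or fails to beat 945.

945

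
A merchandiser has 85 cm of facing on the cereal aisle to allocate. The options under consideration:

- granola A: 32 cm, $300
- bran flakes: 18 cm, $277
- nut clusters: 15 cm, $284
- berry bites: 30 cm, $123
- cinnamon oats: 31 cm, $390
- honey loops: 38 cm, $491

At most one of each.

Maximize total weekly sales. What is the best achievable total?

1165

The ratio heuristic lands on bran flakes + nut clusters + honey loops (1052) but leaves 14 cm idle.
Dropping bran flakes frees 18 cm; slotting in cinnamon oats (31 cm) lifts the total to 1165 at 84 cm.
Runner-up granola A + nut clusters + honey loops tops out at 1075.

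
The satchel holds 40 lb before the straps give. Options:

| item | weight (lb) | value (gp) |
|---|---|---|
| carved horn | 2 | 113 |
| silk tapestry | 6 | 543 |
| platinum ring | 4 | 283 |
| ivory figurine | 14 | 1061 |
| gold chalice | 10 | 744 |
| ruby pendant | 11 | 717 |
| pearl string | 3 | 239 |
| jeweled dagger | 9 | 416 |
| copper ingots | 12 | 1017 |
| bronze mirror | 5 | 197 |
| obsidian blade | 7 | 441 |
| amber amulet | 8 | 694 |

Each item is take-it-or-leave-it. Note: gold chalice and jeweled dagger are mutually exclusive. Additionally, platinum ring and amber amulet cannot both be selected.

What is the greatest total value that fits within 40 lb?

Ranking by ratio (value/lb): silk tapestry 90.50, amber amulet 86.75, copper ingots 84.75, pearl string 79.67.
Filling by ratio: silk tapestry + gold chalice + pearl string + copper ingots + amber amulet for 3237, with 1 lb left unused.
Replace gold chalice and pearl string with ivory figurine: the trade gains 78 net, giving 3315 at 40 lb.
Nothing else feasible within 40 lb beats 3315.

3315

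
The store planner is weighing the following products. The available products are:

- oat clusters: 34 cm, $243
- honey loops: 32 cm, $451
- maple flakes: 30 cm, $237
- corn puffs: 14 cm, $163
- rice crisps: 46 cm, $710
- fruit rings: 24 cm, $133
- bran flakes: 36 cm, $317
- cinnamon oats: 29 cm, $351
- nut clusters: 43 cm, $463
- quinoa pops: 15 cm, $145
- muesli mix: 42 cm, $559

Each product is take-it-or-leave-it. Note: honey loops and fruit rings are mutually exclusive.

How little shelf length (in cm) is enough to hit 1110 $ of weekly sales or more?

Minimise cm subject to total weekly sales ≥ 1110.
honey loops + rice crisps: 1161 weekly sales at 78 cm.
Any bundle with less than 78 cm falls short of 1110.

78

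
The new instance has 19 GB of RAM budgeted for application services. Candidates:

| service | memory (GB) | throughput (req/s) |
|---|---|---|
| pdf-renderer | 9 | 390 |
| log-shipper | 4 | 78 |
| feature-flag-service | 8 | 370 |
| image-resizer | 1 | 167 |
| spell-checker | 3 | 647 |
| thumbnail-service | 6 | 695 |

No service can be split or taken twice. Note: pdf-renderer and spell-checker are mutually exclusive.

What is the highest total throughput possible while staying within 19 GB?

By throughput per GB: spell-checker 215.67, image-resizer 167.00, thumbnail-service 115.83 lead.
Taking feature-flag-service + image-resizer + spell-checker + thumbnail-service: 18 GB used, 1879 in throughput.
Next best is feature-flag-service + spell-checker + thumbnail-service at 1712 (17 GB) — short by 167.

1879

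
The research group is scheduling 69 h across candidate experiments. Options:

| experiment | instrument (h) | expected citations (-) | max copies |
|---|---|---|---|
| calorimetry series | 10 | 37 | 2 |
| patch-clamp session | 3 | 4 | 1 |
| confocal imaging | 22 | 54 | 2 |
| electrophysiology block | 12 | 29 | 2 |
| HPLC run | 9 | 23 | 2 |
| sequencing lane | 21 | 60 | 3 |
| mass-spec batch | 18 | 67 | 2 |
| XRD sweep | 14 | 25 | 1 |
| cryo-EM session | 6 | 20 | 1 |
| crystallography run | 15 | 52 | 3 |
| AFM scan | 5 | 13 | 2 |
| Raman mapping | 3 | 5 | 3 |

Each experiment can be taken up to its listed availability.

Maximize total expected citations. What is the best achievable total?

245

Greedy by ratio would take 2×calorimetry series + 2×mass-spec batch + cryo-EM session + AFM scan: 67 h used, total 241.
The 29 h tied up in mass-spec batch and cryo-EM session and AFM scan is better spent on 2×crystallography run — total rises to 245 (68 h).
That's the maximum — no swap from here does better than 245.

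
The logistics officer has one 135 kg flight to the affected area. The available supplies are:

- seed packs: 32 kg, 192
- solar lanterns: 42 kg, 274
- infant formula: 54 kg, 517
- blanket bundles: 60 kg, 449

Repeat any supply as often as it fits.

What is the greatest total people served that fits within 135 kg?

By people served per kg: infant formula 9.57, blanket bundles 7.48, solar lanterns 6.52, seed packs 6.00 lead.
Taking 2×infant formula: 108 kg used, 1034 in people served.
Nothing else within 135 kg beats 1034.

1034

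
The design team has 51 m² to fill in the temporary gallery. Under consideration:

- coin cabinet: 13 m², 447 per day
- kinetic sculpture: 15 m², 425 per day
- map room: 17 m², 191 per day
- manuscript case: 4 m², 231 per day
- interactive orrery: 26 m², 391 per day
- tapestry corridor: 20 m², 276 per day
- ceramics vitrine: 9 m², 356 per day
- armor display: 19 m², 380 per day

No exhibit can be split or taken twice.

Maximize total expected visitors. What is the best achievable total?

1483

Filling by ratio: coin cabinet + kinetic sculpture + manuscript case + ceramics vitrine for 1459, with 10 m² left unused.
Replace ceramics vitrine with armor display: the trade gains 24 net, giving 1483 at 51 m².
An exhaustive check of the 256 subsets confirms 1483.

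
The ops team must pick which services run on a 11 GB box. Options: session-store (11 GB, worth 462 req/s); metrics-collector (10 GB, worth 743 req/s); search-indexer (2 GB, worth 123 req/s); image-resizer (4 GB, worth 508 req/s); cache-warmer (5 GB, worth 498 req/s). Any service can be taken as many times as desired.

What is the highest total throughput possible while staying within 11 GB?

1139

Taking search-indexer + 2×image-resizer: 10 GB used, 1139 in throughput.
That's the maximum — no swap from here does better than 1139.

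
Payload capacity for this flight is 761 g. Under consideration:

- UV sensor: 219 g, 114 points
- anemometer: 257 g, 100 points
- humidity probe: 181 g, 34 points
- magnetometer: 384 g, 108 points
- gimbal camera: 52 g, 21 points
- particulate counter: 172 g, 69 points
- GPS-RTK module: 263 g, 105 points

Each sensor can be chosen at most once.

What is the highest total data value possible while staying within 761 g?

By data value per g: UV sensor 0.52, gimbal camera 0.40, particulate counter 0.40 lead.
Taking the top-ratio sensors first gives UV sensor + gimbal camera + particulate counter + GPS-RTK module for 309 (706 g).
Dropping gimbal camera and particulate counter frees 224 g; slotting in anemometer (257 g) lifts the total to 319 at 739 g.
That's the maximum — no swap from here does better than 319.

319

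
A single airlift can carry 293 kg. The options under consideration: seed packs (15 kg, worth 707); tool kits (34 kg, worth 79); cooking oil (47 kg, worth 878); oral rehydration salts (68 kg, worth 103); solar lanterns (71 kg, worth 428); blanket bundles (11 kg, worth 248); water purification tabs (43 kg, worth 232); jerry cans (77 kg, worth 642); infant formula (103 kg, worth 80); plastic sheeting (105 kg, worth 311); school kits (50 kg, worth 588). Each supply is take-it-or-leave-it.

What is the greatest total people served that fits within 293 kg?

3491

Taking seed packs + cooking oil + solar lanterns + blanket bundles + jerry cans + school kits: 271 kg used, 3491 in people served.
Runner-up seed packs + tool kits + cooking oil + blanket bundles + water purification tabs + jerry cans + school kits tops out at 3374.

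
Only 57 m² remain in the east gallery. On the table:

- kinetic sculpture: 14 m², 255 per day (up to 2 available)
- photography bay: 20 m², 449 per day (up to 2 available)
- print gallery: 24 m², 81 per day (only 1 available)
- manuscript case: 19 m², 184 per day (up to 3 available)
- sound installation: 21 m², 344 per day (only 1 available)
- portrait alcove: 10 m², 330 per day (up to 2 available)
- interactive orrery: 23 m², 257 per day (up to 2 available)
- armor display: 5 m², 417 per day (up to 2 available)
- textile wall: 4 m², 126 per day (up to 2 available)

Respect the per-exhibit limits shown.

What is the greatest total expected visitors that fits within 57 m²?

A density-first pass picks kinetic sculpture + 2×portrait alcove + 2×armor display + 2×textile wall — 2001 at 52 m².
Replace kinetic sculpture and textile wall with photography bay: the trade gains 68 net, giving 2069 at 54 m².
Nothing else within 57 m² beats 2069.

2069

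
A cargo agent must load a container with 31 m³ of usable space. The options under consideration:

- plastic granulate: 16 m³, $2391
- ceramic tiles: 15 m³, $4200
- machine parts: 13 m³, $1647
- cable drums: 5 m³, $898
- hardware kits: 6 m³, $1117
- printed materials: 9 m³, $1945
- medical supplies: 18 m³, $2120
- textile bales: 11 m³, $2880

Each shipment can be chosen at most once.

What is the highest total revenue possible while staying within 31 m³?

The ratio ordering already packs tightly: ceramic tiles + cable drums + textile bales, 31 m³, 7978.
Runner-up ceramic tiles + hardware kits + printed materials tops out at 7262.

7978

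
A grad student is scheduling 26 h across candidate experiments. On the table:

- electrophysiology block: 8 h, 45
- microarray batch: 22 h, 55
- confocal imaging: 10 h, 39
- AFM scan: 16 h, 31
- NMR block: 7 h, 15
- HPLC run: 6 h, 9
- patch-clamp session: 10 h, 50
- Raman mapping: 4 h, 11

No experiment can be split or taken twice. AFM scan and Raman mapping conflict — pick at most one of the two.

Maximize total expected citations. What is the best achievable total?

Filling by ratio: electrophysiology block + patch-clamp session + Raman mapping for 106, with 4 h left unused.
Replace Raman mapping with NMR block: the trade gains 4 net, giving 110 at 25 h.
That's the maximum — no feasible swap from here does better than 110.

110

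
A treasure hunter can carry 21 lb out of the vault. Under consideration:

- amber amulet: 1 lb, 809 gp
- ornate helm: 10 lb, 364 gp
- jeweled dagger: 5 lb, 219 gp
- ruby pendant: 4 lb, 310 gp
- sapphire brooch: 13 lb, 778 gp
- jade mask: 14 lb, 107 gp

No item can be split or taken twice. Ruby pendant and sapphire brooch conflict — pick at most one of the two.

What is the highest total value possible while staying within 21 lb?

1806

Best packing: amber amulet + jeweled dagger + sapphire brooch — 19 lb, 1806 total.
Next best is amber amulet + ornate helm + jeweled dagger + ruby pendant at 1702 (20 lb) — short by 104.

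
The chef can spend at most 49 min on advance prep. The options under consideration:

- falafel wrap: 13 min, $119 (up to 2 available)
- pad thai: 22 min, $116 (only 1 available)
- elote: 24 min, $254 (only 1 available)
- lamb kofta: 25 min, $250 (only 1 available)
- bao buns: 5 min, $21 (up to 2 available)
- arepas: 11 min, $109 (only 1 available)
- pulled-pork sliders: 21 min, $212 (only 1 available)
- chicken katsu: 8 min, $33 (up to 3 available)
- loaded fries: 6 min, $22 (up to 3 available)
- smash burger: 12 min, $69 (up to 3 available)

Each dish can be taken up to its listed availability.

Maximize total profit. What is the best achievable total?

Taking the top-ratio dishes first gives elote + pulled-pork sliders for 466 (45 min).
Dropping pulled-pork sliders frees 21 min; slotting in lamb kofta (25 min) lifts the total to 504 at 49 min.
No other feasible combination exceeds 504.

504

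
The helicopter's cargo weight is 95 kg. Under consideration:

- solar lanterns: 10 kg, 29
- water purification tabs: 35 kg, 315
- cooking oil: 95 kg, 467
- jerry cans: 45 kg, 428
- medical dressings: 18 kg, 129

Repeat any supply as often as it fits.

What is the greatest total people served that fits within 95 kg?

2×jerry cans uses 90 of the 95 kg and totals 856.
Every other selection either busts 95 kg or fails to beat 856.

856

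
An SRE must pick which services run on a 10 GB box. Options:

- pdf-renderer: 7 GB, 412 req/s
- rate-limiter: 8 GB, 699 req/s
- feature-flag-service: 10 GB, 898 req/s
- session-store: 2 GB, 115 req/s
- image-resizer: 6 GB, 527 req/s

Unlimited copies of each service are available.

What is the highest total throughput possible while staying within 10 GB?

The ratio ordering already packs tightly: feature-flag-service, 10 GB, 898.
That's the maximum — no swap from here does better than 898.

898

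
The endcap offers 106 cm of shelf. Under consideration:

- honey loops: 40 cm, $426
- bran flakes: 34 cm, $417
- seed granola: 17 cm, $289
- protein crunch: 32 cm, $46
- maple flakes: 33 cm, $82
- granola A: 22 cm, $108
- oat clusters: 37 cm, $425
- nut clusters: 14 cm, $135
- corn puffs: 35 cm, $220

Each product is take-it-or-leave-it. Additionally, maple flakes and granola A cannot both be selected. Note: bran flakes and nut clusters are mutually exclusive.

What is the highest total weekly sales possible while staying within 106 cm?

1140

Best packing: honey loops + seed granola + oat clusters — 94 cm, 1140 total.
No other feasible combination exceeds 1140.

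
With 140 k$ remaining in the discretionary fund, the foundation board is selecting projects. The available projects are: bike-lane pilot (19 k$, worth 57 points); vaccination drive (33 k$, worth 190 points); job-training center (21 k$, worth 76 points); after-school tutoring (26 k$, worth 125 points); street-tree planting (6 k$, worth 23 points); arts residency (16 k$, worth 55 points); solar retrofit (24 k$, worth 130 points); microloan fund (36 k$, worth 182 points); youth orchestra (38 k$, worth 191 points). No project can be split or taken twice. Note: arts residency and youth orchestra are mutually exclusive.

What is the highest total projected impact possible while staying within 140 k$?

716

By projected impact per k$: vaccination drive 5.76, solar retrofit 5.42, microloan fund 5.06 lead.
Taking vaccination drive + street-tree planting + solar retrofit + microloan fund + youth orchestra: 137 k$ used, 716 in projected impact.
The closest alternative, vaccination drive + after-school tutoring + street-tree planting + microloan fund + youth orchestra, reaches only 711.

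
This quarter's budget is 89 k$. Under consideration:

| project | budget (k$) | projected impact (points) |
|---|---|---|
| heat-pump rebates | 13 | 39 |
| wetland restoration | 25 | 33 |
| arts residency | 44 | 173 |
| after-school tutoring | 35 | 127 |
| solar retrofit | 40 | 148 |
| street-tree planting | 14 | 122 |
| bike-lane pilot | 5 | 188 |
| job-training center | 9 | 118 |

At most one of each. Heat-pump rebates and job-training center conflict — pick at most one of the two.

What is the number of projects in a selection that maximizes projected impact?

4

Optimal total is 601.
arts residency + street-tree planting + bike-lane pilot + job-training center hits 601 at 72 k$.
All optima have 4 projects.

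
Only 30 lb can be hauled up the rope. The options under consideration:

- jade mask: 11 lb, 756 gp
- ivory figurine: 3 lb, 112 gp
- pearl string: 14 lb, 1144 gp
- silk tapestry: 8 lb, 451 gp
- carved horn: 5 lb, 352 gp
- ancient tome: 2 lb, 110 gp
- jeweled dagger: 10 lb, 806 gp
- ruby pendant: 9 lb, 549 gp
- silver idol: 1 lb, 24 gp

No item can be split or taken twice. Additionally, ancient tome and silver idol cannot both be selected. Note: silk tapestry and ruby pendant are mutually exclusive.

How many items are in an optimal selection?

4

Best achievable value is 2326.
One optimal bundle: pearl string + carved horn + jeweled dagger + silver idol (30 lb).
Any selection reaching 2326 contains exactly 4 items.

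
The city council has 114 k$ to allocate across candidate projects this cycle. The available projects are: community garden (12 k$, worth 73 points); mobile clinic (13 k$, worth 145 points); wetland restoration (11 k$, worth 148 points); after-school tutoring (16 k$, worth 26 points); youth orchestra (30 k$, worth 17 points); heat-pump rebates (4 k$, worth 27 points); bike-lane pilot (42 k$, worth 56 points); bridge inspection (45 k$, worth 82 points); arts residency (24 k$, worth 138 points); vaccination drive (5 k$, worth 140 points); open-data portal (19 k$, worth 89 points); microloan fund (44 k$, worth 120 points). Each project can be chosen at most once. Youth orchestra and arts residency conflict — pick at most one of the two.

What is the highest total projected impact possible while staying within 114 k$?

791

Greedy by ratio would take community garden + mobile clinic + wetland restoration + after-school tutoring + heat-pump rebates + arts residency + vaccination drive + open-data portal: 104 k$ used, total 786.
Dropping after-school tutoring and open-data portal frees 35 k$; slotting in microloan fund (44 k$) lifts the total to 791 at 113 k$.
Every other selection either busts 114 k$ or breaks a pairing rule or fails to beat 791.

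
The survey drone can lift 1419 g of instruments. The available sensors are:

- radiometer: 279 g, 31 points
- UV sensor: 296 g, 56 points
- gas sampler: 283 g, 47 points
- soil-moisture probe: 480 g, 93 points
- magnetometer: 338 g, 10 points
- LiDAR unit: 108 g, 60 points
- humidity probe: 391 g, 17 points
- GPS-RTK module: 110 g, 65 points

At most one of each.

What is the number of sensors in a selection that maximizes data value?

Best achievable data value is 321.
One optimal bundle: UV sensor + gas sampler + soil-moisture probe + LiDAR unit + GPS-RTK module (1277 g).
Any selection reaching 321 contains exactly 5 sensors.

5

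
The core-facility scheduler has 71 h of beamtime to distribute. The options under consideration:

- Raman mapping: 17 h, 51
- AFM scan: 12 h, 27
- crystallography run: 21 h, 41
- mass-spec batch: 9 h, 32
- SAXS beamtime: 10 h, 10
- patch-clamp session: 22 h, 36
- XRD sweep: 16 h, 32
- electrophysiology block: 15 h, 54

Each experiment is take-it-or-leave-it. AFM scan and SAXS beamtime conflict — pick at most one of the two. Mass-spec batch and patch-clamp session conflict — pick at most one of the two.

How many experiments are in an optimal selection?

Best achievable expected citations is 196.
Raman mapping + AFM scan + mass-spec batch + XRD sweep + electrophysiology block hits 196 at 69 h.
Any selection reaching 196 contains exactly 5 experiments.

5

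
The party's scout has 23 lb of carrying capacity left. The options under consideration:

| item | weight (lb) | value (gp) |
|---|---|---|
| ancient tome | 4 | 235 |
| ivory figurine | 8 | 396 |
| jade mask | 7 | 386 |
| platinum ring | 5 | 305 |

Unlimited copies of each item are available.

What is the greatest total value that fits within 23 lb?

Greedy by ratio would take 4×platinum ring: 20 lb used, total 1220.
Replace platinum ring with 2×ancient tome: the trade gains 165 net, giving 1385 at 23 lb.
Nothing else within 23 lb beats 1385.

1385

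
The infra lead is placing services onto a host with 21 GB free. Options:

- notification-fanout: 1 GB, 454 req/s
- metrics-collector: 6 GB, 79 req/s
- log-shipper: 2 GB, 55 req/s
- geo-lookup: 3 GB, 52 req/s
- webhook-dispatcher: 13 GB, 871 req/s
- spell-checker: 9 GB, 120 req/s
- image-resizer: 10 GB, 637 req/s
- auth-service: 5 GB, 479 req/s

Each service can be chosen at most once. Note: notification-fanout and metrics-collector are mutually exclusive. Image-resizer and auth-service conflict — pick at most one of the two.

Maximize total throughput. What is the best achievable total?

1859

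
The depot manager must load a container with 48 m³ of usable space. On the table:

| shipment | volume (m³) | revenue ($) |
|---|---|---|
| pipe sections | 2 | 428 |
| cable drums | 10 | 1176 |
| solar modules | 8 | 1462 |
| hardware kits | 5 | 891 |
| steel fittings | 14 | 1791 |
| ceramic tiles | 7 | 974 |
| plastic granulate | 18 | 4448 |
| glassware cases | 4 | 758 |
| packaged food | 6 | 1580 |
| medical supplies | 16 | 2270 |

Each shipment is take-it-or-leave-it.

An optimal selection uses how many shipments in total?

Optimal total is 10113.
One optimal bundle: solar modules + hardware kits + ceramic tiles + plastic granulate + glassware cases + packaged food (48 m³).
All optima have 6 shipments.

6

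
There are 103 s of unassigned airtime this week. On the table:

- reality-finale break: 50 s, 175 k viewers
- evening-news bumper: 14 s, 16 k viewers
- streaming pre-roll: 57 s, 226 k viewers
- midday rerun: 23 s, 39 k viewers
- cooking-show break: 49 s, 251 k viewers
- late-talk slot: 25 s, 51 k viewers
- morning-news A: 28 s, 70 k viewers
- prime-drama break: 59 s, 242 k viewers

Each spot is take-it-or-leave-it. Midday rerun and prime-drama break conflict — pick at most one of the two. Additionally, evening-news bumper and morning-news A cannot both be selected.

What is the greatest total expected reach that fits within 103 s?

426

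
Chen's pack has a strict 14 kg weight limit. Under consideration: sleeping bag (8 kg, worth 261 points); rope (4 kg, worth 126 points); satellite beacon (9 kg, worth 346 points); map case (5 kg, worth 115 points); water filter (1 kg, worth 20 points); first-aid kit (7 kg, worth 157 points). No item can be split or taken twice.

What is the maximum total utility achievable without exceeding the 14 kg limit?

492

Taking rope + satellite beacon + water filter: 14 kg used, 492 in utility.
An exhaustive check of the 64 subsets confirms 492.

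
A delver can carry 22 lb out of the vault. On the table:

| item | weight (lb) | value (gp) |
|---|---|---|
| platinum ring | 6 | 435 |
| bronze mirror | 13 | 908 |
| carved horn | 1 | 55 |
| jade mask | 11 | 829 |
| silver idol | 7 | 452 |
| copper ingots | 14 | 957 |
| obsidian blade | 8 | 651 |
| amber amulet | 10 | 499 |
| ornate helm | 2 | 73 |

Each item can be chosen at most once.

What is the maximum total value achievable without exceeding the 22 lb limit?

1614

Density check — obsidian blade 81.38, jade mask 75.36, platinum ring 72.50 are the best per lb.
Greedy by ratio would take carved horn + jade mask + obsidian blade + ornate helm: 22 lb used, total 1608.
Replace jade mask and ornate helm with bronze mirror: the trade gains 6 net, giving 1614 at 22 lb.
Runner-up copper ingots + obsidian blade tops out at 1608.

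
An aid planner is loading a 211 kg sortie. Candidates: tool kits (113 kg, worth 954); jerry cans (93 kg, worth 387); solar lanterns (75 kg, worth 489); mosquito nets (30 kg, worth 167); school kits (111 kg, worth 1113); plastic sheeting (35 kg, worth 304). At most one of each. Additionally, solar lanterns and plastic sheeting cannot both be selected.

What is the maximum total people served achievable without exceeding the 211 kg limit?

1602

Ranking by ratio (people served/kg): school kits 10.03, plastic sheeting 8.69, tool kits 8.44.
Greedy by ratio would take mosquito nets + school kits + plastic sheeting: 176 kg used, total 1584.
Replace mosquito nets and plastic sheeting with solar lanterns: the trade gains 18 net, giving 1602 at 186 kg.
The closest alternative, mosquito nets + school kits + plastic sheeting, reaches only 1584.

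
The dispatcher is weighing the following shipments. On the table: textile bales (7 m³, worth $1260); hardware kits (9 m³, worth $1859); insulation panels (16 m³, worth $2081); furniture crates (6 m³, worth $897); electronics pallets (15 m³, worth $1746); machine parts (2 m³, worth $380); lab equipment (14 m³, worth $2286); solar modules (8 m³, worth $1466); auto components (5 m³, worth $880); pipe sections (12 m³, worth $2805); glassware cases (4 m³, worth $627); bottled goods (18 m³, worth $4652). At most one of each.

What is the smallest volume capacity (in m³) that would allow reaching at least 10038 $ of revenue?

44

Need the lightest bundle worth ≥ 10038.
Taking hardware kits + auto components + pipe sections + bottled goods gives 10196 (≥ 10038) for 44 m³.
Any bundle with less than 44 m³ falls short of 10038.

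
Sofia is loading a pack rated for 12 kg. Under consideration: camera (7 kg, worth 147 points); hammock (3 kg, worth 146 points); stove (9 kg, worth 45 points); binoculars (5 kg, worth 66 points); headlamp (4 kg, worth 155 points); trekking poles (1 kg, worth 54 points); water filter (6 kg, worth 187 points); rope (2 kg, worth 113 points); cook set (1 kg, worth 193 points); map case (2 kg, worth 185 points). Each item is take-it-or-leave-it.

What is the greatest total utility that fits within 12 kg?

792

The ratio heuristic lands on hammock + trekking poles + rope + cook set + map case (691) but leaves 3 kg idle.
The 1 kg tied up in trekking poles is better spent on headlamp — total rises to 792 (12 kg).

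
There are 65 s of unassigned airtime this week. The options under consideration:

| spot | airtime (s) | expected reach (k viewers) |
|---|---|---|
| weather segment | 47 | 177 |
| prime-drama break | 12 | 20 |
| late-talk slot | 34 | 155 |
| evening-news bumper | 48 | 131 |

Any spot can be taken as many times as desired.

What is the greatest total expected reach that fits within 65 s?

197

The ratio heuristic lands on 2×prime-drama break + late-talk slot (195) but leaves 7 s idle.
Replace prime-drama break and late-talk slot with weather segment: the trade gains 2 net, giving 197 at 59 s.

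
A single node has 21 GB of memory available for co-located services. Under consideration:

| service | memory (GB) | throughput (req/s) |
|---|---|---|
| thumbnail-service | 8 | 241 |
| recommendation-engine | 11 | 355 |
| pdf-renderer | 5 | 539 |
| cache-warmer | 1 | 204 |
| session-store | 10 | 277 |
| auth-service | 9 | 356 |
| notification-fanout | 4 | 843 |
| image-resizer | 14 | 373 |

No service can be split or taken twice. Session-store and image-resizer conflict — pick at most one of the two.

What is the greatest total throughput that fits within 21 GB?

Ranking by ratio (throughput/GB): notification-fanout 210.75, cache-warmer 204.00, pdf-renderer 107.80.
Best packing: pdf-renderer + cache-warmer + auth-service + notification-fanout — 19 GB, 1942 total.
The closest alternative, recommendation-engine + pdf-renderer + cache-warmer + notification-fanout, reaches only 1941.

1942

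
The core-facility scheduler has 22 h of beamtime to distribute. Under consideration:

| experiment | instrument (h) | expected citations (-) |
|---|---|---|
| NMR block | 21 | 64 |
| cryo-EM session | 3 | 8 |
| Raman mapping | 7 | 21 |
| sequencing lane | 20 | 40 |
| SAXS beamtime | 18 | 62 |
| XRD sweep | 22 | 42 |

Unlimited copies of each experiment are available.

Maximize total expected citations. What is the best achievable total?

70

The ratio ordering already packs tightly: cryo-EM session + SAXS beamtime, 21 h, 70.
Nothing else within 22 h beats 70.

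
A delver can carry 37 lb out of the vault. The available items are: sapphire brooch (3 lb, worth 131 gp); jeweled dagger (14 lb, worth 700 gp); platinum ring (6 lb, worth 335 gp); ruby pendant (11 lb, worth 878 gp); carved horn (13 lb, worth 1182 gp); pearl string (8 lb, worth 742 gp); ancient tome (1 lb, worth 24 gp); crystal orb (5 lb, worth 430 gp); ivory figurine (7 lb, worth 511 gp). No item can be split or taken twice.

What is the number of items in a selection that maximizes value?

The maximum value within 37 lb is 3232.
ruby pendant + carved horn + pearl string + crystal orb hits 3232 at 37 lb.
Every optimal selection uses 4 items.

4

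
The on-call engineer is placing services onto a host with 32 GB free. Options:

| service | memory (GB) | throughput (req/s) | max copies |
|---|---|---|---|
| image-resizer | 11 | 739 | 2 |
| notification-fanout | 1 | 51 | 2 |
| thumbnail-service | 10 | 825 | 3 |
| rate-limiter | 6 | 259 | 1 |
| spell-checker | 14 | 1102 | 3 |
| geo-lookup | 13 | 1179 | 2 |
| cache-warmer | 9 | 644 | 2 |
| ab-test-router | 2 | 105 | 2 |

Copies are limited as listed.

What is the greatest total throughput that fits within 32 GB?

2670

By throughput per GB: geo-lookup 90.69, thumbnail-service 82.50, spell-checker 78.71 lead.
The ratio ordering already packs tightly: 2×notification-fanout + 2×geo-lookup + 2×ab-test-router, 32 GB, 2670.
That's the maximum — no swap from here does better than 2670.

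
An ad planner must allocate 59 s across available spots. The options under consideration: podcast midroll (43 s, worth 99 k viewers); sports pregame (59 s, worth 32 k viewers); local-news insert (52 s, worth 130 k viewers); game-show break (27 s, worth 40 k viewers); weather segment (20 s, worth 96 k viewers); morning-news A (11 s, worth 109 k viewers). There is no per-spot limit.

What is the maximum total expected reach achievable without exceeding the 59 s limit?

545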